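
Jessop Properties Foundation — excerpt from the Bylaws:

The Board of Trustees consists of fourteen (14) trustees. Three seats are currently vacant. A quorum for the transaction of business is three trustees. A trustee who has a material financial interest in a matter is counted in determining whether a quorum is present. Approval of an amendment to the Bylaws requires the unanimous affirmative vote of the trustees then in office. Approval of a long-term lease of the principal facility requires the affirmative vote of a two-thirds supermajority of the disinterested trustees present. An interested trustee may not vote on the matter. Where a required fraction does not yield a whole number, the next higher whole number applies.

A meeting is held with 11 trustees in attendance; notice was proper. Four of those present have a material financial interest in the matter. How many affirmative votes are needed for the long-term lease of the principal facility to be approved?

The long-term lease of the principal facility requires two-thirds of the disinterested trustees present (11 − 4 = 7).
2/3 of 7 = 4.67, rounded up to 5.

5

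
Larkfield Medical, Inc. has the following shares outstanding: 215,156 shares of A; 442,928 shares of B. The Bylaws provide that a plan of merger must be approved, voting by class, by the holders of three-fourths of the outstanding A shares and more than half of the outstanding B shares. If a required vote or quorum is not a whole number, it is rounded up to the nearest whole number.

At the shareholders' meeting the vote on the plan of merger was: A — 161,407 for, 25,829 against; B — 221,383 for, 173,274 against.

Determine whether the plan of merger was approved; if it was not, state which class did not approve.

Not approved — the B shares did not give the required vote.

A: 3/4 of 215156 = 161367; 161,367 required, 161,407 in favor — approved.
B: a majority of 442928 is 221465; 221,465 required, 221,383 in favor — not approved.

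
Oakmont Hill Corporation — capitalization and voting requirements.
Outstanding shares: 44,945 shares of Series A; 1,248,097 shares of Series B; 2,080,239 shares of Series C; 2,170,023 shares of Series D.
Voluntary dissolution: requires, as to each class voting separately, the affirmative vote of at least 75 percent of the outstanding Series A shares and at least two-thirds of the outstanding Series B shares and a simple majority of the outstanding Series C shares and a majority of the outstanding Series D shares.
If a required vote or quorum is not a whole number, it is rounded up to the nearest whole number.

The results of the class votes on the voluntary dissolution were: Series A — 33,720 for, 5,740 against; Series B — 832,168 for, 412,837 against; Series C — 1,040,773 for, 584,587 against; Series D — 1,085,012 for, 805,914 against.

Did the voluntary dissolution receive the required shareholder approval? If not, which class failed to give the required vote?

Approved — every class gave the required vote.

Series A: 3/4 of 44945 = 33708.75, rounded up to 33709; 33,709 required, 33,720 in favor — approved.
Series B: 2/3 of 1248097 = 832064.67, rounded up to 832065; 832,065 required, 832,168 in favor — approved.
Series C: a majority of 2080239 is 1040120; 1,040,120 required, 1,040,773 in favor — approved.
Series D: a majority of 2170023 is 1085012; 1,085,012 required, 1,085,012 in favor — approved.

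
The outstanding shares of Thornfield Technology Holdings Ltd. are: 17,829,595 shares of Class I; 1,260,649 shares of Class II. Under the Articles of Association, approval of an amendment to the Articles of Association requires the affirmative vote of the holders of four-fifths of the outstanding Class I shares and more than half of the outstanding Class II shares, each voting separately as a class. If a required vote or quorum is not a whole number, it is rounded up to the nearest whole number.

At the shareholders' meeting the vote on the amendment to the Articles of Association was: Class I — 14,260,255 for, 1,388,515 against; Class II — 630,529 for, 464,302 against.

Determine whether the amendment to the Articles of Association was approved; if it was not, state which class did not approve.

Class I: 4/5 of 17829595 = 14263676; 14,263,676 required, 14,260,255 in favor — not approved.
Class II: a majority of 1260649 is 630325; 630,325 required, 630,529 in favor — approved.

Not approved — the Class I shares did not give the required vote.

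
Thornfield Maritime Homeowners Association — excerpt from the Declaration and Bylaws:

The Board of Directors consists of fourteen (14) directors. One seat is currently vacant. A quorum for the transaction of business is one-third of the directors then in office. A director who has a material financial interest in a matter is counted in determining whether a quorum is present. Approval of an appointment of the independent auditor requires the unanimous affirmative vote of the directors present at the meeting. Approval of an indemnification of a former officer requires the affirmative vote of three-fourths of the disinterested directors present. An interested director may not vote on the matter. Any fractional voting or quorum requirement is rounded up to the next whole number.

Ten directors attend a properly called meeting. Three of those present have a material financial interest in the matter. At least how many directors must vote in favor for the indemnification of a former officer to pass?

6

The indemnification of a former officer requires three-fourths of the disinterested directors present (10 − 3 = 7).
3/4 of 7 = 5.25, rounded up to 6.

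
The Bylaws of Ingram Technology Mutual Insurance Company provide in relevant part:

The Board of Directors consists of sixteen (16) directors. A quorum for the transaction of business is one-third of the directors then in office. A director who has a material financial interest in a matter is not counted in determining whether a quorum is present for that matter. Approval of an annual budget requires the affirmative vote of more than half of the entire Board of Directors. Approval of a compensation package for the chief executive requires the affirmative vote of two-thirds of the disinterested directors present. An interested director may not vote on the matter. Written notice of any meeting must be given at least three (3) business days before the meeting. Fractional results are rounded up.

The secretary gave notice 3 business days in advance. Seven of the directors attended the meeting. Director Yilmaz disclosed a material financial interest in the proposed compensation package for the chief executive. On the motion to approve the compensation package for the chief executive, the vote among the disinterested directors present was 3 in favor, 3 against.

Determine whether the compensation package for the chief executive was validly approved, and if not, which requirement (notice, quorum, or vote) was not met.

Notice: 3 business days given; 3 required (3 ≥ 3). Satisfied.
Quorum: 7 present, but the 1 interested director does not count, leaving 6. Quorum is 6. Satisfied.
Vote: the compensation package for the chief executive requires two-thirds of the disinterested directors present (7 − 1 = 6). 2/3 of 6 = 4, so 4 affirmative votes are needed; 3 voted in favor. Not satisfied.

Invalid — vote requirement not satisfied.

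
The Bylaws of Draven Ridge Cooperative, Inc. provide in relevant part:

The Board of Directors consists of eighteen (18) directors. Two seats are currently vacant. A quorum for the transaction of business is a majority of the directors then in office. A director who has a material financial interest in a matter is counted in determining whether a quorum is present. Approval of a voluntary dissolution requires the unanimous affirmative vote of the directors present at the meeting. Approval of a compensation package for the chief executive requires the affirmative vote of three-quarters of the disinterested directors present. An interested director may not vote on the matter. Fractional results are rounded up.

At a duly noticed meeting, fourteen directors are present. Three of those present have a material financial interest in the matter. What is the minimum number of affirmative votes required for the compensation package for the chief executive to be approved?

The compensation package for the chief executive requires three-fourths of the disinterested directors present (14 − 3 = 11).
3/4 of 11 = 8.25, rounded up to 9.

9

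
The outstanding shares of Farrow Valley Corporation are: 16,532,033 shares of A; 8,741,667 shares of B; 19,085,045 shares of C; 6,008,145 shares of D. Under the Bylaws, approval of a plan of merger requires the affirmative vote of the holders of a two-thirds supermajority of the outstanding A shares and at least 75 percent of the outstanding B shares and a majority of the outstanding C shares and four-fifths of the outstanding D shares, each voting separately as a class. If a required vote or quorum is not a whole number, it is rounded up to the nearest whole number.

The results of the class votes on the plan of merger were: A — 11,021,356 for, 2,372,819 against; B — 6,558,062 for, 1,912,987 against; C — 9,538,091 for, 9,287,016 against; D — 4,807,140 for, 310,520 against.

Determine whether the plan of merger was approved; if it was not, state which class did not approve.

A: 2/3 of 16532033 = 11021355.33, rounded up to 11021356; 11,021,356 required, 11,021,356 in favor — approved.
B: 3/4 of 8741667 = 6556250.25, rounded up to 6556251; 6,556,251 required, 6,558,062 in favor — approved.
C: a majority of 19085045 is 9542523; 9,542,523 required, 9,538,091 in favor — not approved.
D: 4/5 of 6008145 = 4806516; 4,806,516 required, 4,807,140 in favor — approved.

Not approved — the C shares did not give the required vote.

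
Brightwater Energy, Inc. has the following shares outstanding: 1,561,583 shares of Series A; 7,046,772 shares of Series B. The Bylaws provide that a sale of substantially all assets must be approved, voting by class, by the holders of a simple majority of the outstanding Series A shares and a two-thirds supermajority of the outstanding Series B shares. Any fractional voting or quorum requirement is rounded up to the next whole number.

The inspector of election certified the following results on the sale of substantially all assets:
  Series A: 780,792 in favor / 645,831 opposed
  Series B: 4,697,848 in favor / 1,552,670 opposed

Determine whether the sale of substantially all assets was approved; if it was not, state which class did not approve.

Series A: a majority of 1561583 is 780792; 780,792 required, 780,792 in favor — approved.
Series B: 2/3 of 7046772 = 4697848; 4,697,848 required, 4,697,848 in favor — approved.

Approved — every class gave the required vote.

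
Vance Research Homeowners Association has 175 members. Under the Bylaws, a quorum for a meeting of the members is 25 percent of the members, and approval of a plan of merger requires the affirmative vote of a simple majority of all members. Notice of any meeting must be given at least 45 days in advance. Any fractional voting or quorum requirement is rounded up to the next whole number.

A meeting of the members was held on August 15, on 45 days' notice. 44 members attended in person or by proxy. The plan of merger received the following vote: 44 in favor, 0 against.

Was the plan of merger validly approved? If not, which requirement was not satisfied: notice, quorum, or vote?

Notice: 45 days given; 45 required. Satisfied.
Quorum: 25% of 175 = 43.75, rounded up to 44; 44 present. Satisfied.
Vote: requires a majority of all members (175); a majority of 175 is 88, so 88 needed; 44 in favor. Not satisfied.

Invalid — vote requirement not satisfied.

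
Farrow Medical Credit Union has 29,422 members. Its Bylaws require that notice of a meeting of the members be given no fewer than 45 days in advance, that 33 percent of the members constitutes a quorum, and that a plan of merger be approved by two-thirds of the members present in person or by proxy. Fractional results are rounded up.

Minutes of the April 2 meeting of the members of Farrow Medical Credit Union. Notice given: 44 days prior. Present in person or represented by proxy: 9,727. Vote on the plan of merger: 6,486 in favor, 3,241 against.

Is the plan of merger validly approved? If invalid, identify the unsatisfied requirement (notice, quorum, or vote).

Notice: 44 days given; 45 required. Not satisfied.
Quorum: 33% of 29,422 = 9,709.26, rounded up to 9,710; 9,727 present. Satisfied.
Vote: requires two-thirds of those present (9,727); 2/3 of 9727 = 6484.67, rounded up to 6485, so 6,485 needed; 6,486 in favor. Satisfied.

Invalid — notice requirement not satisfied.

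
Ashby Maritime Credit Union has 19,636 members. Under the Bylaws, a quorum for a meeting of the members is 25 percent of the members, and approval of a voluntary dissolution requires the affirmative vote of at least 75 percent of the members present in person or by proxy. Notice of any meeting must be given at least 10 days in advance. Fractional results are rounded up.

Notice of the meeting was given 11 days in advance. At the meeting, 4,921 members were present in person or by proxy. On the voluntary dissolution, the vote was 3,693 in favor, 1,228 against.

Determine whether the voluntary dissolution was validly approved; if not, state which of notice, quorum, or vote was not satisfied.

Notice: 11 days given; 10 required. Satisfied.
Quorum: 25% of 19,636 = 4,909; 4,921 present. Satisfied.
Vote: requires three-fourths of those present (4,921); 3/4 of 4921 = 3690.75, rounded up to 3691, so 3,691 needed; 3,693 in favor. Satisfied.

Valid — all requirements satisfied.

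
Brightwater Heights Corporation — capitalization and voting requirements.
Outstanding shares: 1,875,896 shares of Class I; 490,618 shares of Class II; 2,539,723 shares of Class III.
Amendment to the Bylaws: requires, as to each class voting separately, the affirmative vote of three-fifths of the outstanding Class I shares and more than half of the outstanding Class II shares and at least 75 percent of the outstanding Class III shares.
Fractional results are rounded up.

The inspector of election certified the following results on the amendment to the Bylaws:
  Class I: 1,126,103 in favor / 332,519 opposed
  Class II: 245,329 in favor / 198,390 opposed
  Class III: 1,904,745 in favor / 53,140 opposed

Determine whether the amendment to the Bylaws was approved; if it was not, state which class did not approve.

Not approved — the Class III shares did not give the required vote.

Class I: 3/5 of 1875896 = 1125537.60, rounded up to 1125538; 1,125,538 required, 1,126,103 in favor — approved.
Class II: a majority of 490618 is 245310; 245,310 required, 245,329 in favor — approved.
Class III: 3/4 of 2539723 = 1904792.25, rounded up to 1904793; 1,904,793 required, 1,904,745 in favor — not approved.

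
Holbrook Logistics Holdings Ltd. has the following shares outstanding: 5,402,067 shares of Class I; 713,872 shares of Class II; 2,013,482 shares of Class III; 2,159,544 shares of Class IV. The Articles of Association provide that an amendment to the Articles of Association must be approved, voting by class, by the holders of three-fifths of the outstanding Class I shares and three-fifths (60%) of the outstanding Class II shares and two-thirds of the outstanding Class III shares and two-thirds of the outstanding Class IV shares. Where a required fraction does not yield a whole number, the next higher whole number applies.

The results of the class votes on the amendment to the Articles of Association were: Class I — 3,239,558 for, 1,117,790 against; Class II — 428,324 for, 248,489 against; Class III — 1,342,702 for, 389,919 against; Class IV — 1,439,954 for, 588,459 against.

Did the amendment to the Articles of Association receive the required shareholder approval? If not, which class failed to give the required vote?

Not approved — the Class I shares did not give the required vote.

Class I: 3/5 of 5402067 = 3241240.20, rounded up to 3241241; 3,241,241 required, 3,239,558 in favor — not approved.
Class II: 3/5 of 713872 = 428323.20, rounded up to 428324; 428,324 required, 428,324 in favor — approved.
Class III: 2/3 of 2013482 = 1342321.33, rounded up to 1342322; 1,342,322 required, 1,342,702 in favor — approved.
Class IV: 2/3 of 2159544 = 1439696; 1,439,696 required, 1,439,954 in favor — approved.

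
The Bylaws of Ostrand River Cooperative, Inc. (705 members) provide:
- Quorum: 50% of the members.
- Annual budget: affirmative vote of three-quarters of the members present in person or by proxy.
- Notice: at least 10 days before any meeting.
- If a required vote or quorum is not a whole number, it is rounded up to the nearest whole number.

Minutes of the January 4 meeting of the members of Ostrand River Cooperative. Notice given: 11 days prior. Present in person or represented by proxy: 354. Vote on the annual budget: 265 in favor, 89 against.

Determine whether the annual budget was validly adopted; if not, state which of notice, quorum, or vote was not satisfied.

Invalid — vote requirement not satisfied.

Notice: 11 days given; 10 required. Satisfied.
Quorum: 50% of 705 = 352.50, rounded up to 353; 354 present. Satisfied.
Vote: requires three-fourths of those present (354); 3/4 of 354 = 265.50, rounded up to 266, so 266 needed; 265 in favor. Not satisfied.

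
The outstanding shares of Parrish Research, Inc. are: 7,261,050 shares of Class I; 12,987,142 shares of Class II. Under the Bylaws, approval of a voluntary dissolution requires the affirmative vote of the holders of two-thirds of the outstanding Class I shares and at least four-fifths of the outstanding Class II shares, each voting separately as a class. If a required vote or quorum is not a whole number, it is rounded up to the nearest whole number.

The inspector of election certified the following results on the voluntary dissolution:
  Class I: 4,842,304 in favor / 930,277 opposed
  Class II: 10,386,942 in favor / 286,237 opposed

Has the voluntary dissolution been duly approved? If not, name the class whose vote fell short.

Class I: 2/3 of 7261050 = 4840700; 4,840,700 required, 4,842,304 in favor — approved.
Class II: 4/5 of 12987142 = 10389713.60, rounded up to 10389714; 10,389,714 required, 10,386,942 in favor — not approved.

Not approved — the Class II shares did not give the required vote.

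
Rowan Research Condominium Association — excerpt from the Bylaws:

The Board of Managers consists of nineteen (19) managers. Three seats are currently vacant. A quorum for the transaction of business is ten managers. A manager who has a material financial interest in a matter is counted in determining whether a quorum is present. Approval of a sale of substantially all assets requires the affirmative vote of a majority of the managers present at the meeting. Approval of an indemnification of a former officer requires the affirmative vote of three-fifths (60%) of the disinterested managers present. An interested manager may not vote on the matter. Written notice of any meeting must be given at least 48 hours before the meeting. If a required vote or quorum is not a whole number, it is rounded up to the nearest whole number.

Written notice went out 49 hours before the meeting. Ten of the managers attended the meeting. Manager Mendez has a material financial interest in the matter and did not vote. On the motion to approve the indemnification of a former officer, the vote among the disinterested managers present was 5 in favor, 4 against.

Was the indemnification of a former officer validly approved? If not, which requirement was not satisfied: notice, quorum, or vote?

Notice: 49 hours given; 48 required (49 ≥ 48). Satisfied.
Quorum: 10 present (interested managers count toward quorum); quorum is 10. Satisfied.
Vote: the indemnification of a former officer requires three-fifths of the disinterested managers present (10 − 1 = 9). 3/5 of 9 = 5.40, rounded up to 6, so 6 affirmative votes are needed; 5 voted in favor. Not satisfied.

Invalid — vote requirement not satisfied.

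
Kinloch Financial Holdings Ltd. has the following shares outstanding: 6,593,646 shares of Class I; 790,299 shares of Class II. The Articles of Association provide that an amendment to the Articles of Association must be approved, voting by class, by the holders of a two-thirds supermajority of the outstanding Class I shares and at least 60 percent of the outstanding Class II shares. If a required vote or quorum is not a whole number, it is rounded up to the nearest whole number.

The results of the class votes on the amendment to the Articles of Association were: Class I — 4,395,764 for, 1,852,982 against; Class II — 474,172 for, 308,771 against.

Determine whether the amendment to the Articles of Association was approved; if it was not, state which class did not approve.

Not approved — the Class II shares did not give the required vote.

Class I: 2/3 of 6593646 = 4395764; 4,395,764 required, 4,395,764 in favor — approved.
Class II: 3/5 of 790299 = 474179.40, rounded up to 474180; 474,180 required, 474,172 in favor — not approved.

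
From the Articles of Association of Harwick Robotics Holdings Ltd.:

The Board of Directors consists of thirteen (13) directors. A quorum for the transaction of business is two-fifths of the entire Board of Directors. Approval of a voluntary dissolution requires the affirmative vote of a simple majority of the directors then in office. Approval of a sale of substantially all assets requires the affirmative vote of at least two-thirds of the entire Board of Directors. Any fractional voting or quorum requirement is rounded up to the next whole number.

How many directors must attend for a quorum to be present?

6

2/5 of 13 = 5.20, rounded up to 6.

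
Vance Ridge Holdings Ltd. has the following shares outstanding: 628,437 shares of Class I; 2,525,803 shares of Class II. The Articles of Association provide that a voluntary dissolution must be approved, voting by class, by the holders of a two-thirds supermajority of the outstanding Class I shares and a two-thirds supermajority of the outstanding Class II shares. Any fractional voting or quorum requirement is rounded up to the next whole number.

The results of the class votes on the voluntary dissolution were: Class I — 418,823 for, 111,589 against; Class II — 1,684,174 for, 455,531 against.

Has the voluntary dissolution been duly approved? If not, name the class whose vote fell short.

Not approved — the Class I shares did not give the required vote.

Class I: 2/3 of 628437 = 418958; 418,958 required, 418,823 in favor — not approved.
Class II: 2/3 of 2525803 = 1683868.67, rounded up to 1683869; 1,683,869 required, 1,684,174 in favor — approved.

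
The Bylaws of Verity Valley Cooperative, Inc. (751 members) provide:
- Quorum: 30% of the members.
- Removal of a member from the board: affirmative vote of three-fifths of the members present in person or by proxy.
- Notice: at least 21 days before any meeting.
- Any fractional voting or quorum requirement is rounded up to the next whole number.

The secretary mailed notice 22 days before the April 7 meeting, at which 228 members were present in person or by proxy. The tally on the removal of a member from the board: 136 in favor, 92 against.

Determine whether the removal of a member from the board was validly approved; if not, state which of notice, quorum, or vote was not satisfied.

Invalid — vote requirement not satisfied.

Notice: 22 days given; 21 required. Satisfied.
Quorum: 30% of 751 = 225.30, rounded up to 226; 228 present. Satisfied.
Vote: requires three-fifths of those present (228); 3/5 of 228 = 136.80, rounded up to 137, so 137 needed; 136 in favor. Not satisfied.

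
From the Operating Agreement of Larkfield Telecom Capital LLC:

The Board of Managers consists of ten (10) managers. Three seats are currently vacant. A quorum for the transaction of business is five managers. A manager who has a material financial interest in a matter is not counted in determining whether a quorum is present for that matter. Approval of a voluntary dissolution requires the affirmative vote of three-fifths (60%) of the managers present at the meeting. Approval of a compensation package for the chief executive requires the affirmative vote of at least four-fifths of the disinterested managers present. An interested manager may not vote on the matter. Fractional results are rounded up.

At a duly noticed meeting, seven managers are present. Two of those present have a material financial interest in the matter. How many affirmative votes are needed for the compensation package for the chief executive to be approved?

4

The compensation package for the chief executive requires four-fifths of the disinterested managers present (7 − 2 = 5).
4/5 of 5 = 4.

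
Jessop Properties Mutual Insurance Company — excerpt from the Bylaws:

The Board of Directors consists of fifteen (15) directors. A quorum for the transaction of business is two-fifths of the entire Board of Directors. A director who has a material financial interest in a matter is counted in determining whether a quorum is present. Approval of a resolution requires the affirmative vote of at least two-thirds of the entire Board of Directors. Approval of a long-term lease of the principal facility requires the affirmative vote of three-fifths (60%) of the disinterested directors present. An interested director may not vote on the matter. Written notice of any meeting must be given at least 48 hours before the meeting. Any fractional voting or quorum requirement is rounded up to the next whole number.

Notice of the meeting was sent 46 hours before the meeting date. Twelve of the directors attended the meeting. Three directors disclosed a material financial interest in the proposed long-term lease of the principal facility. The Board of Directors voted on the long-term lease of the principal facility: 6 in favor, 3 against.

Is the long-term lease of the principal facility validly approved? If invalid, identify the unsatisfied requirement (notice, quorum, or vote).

Notice: 46 hours given; 48 required (46 < 48). Not satisfied.
Quorum: 12 present (interested directors count toward quorum); quorum is 6. Satisfied.
Vote: the long-term lease of the principal facility requires three-fifths of the disinterested directors present (12 − 3 = 9). 3/5 of 9 = 5.40, rounded up to 6, so 6 affirmative votes are needed; 6 voted in favor. Satisfied.

Invalid — notice requirement not satisfied.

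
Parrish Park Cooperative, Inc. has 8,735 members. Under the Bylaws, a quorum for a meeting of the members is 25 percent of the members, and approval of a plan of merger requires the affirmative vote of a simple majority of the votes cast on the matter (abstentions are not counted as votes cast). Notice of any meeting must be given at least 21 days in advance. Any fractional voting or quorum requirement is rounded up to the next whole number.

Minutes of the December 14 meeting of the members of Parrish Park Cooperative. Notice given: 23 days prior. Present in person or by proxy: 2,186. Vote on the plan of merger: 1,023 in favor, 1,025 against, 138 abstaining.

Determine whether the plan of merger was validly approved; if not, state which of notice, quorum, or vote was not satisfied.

Notice: 23 days given; 21 required. Satisfied.
Quorum: 25% of 8,735 = 2,183.75, rounded up to 2,184; 2,186 present. Satisfied.
Vote: requires a majority of the votes cast (2,186 − 138 abstaining = 2,048); a majority of 2048 is 1025, so 1,025 needed; 1,023 in favor. Not satisfied.

Invalid — vote requirement not satisfied.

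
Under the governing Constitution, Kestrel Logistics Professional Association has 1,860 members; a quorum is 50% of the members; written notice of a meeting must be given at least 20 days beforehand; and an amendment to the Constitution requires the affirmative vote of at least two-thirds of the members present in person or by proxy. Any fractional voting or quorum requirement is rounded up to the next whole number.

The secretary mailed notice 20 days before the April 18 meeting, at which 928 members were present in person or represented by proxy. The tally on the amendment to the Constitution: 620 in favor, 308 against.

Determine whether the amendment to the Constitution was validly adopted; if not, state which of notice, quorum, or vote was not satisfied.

Invalid — quorum requirement not satisfied.

Notice: 20 days given; 20 required. Satisfied.
Quorum: 50% of 1,860 = 930; 928 present. Not satisfied.
Vote: requires two-thirds of those present (928); 2/3 of 928 = 618.67, rounded up to 619, so 619 needed; 620 in favor. Satisfied.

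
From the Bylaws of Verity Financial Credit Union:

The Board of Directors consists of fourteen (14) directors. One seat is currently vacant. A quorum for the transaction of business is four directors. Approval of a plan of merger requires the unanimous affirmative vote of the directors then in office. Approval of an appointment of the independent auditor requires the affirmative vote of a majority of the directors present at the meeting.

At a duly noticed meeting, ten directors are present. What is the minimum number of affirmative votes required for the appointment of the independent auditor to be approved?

The appointment of the independent auditor requires a majority of the directors present (10).
A majority of 10 is 6.

6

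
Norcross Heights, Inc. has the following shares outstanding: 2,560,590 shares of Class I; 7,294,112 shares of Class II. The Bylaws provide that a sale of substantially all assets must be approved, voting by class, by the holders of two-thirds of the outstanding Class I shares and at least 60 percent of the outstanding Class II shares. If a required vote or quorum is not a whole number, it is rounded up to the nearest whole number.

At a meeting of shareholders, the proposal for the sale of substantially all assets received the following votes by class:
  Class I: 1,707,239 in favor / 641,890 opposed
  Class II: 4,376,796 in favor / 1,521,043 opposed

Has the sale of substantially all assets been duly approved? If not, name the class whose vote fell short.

Approved — every class gave the required vote.

Class I: 2/3 of 2560590 = 1707060; 1,707,060 required, 1,707,239 in favor — approved.
Class II: 3/5 of 7294112 = 4376467.20, rounded up to 4376468; 4,376,468 required, 4,376,796 in favor — approved.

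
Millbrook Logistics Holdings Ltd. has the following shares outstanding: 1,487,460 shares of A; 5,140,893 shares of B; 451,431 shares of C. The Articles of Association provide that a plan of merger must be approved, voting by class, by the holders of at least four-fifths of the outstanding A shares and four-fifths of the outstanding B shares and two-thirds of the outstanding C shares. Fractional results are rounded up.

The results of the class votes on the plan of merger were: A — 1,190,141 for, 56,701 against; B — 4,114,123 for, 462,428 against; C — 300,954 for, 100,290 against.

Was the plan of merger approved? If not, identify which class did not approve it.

A: 4/5 of 1487460 = 1189968; 1,189,968 required, 1,190,141 in favor — approved.
B: 4/5 of 5140893 = 4112714.40, rounded up to 4112715; 4,112,715 required, 4,114,123 in favor — approved.
C: 2/3 of 451431 = 300954; 300,954 required, 300,954 in favor — approved.

Approved — every class gave the required vote.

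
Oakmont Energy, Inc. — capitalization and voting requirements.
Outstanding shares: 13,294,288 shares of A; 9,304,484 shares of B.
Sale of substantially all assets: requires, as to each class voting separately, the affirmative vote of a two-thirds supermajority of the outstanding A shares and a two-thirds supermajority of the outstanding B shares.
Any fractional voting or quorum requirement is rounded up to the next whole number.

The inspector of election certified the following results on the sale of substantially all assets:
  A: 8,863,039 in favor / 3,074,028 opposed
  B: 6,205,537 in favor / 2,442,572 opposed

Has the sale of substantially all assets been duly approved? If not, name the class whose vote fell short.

A: 2/3 of 13294288 = 8862858.67, rounded up to 8862859; 8,862,859 required, 8,863,039 in favor — approved.
B: 2/3 of 9304484 = 6202989.33, rounded up to 6202990; 6,202,990 required, 6,205,537 in favor — approved.

Approved — every class gave the required vote.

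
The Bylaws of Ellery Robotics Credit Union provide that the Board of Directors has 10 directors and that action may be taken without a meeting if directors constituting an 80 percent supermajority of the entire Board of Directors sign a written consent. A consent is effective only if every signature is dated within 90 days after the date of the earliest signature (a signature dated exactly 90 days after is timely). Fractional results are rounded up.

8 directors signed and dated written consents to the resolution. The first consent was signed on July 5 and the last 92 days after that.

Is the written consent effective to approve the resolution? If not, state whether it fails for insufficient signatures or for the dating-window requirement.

Signatures required: an 80 percent supermajority of 10 — 4/5 of 10 = 8, so 8 needed; 8 signed. Sufficient.
Dating window: the latest signature is 92 days after the earliest; the limit is 90 days. Outside the window.

Not effective — dating-window requirement not satisfied.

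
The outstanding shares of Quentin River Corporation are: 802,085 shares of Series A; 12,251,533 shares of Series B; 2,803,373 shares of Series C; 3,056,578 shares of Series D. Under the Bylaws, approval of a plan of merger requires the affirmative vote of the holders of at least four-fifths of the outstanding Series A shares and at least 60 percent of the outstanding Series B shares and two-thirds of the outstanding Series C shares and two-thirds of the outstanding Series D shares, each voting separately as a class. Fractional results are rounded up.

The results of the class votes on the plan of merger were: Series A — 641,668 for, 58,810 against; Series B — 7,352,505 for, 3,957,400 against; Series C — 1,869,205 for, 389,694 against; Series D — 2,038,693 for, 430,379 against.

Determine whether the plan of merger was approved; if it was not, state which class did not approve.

Approved — every class gave the required vote.

Series A: 4/5 of 802085 = 641668; 641,668 required, 641,668 in favor — approved.
Series B: 3/5 of 12251533 = 7350919.80, rounded up to 7350920; 7,350,920 required, 7,352,505 in favor — approved.
Series C: 2/3 of 2803373 = 1868915.33, rounded up to 1868916; 1,868,916 required, 1,869,205 in favor — approved.
Series D: 2/3 of 3056578 = 2037718.67, rounded up to 2037719; 2,037,719 required, 2,038,693 in favor — approved.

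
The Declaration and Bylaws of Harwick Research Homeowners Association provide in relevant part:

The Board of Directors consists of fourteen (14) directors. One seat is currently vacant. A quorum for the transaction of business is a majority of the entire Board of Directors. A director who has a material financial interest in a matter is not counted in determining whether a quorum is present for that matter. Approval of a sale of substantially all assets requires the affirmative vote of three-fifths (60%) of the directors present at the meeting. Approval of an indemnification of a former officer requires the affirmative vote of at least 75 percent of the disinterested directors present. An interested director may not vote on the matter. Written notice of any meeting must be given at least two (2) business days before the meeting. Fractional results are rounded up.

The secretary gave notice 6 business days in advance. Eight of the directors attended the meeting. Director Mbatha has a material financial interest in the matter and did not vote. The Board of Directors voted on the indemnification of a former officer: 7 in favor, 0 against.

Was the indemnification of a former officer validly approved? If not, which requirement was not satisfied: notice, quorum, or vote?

Invalid — quorum requirement not satisfied.

Notice: 6 business days given; 2 required (6 ≥ 2). Satisfied.
Quorum: 8 present, but the 1 interested director does not count, leaving 7. Quorum is 8. Not satisfied.
Vote: the indemnification of a former officer requires three-fourths of the disinterested directors present (8 − 1 = 7). 3/4 of 7 = 5.25, rounded up to 6, so 6 affirmative votes are needed; 7 voted in favor. Satisfied. (Moot — without a quorum no business can be validly transacted.)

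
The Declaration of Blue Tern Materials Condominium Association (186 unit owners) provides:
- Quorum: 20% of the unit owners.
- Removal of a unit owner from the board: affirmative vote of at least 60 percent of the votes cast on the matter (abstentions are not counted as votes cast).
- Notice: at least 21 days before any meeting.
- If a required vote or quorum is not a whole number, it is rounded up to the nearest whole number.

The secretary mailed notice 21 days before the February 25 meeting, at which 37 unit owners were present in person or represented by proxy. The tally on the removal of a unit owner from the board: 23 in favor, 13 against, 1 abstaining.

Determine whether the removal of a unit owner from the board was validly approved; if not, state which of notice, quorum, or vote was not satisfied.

Invalid — quorum requirement not satisfied.

Notice: 21 days given; 21 required. Satisfied.
Quorum: 20% of 186 = 37.20, rounded up to 38; 37 present. Not satisfied.
Vote: requires three-fifths of the votes cast (37 − 1 abstaining = 36); 3/5 of 36 = 21.60, rounded up to 22, so 22 needed; 23 in favor. Satisfied.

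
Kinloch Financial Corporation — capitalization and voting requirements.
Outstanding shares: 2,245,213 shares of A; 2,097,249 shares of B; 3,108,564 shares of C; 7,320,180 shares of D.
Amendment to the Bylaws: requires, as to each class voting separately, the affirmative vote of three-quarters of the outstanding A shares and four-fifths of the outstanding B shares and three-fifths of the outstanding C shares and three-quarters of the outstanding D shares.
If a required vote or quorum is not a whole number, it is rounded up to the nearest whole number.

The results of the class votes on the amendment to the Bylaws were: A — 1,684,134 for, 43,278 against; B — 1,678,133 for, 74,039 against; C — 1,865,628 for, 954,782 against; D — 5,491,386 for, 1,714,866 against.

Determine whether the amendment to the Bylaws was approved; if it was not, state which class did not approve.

Approved — every class gave the required vote.

A: 3/4 of 2245213 = 1683909.75, rounded up to 1683910; 1,683,910 required, 1,684,134 in favor — approved.
B: 4/5 of 2097249 = 1677799.20, rounded up to 1677800; 1,677,800 required, 1,678,133 in favor — approved.
C: 3/5 of 3108564 = 1865138.40, rounded up to 1865139; 1,865,139 required, 1,865,628 in favor — approved.
D: 3/4 of 7320180 = 5490135; 5,490,135 required, 5,491,386 in favor — approved.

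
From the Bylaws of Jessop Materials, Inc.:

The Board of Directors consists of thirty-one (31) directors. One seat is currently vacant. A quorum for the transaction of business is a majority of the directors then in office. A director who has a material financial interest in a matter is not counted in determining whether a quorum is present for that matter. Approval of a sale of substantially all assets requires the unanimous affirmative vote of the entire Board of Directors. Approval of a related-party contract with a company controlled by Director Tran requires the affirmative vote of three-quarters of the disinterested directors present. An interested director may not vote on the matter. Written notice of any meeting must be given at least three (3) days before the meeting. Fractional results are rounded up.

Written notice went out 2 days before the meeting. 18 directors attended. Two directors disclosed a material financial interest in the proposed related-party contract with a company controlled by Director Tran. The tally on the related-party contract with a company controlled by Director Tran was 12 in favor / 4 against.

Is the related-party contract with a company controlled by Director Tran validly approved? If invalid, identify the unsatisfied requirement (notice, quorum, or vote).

Notice: 2 days given; 3 required (2 < 3). Not satisfied.
Quorum: 18 present, but the 2 interested directors do not count, leaving 16. Quorum is 16. Satisfied.
Vote: the related-party contract with a company controlled by Director Tran requires three-fourths of the disinterested directors present (18 − 2 = 16). 3/4 of 16 = 12, so 12 affirmative votes are needed; 12 voted in favor. Satisfied.

Invalid — notice requirement not satisfied.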